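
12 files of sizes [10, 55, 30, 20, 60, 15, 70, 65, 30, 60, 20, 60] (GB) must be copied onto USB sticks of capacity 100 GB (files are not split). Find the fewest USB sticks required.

6

Total = 70 + 65 + 60 + 60 + 60 + 55 + 30 + 30 + 20 + 20 + 15 + 10 = 495 GB.
Lower bound: ⌈495/100⌉ = 5 USB sticks.
Also, 6 files each exceed 50 GB, and no two of those can share a USB stick, so at least 6 USB sticks are needed.
A packing using 6 USB sticks:
  USB stick 1: 70 + 30 = 100
  USB stick 2: 65 + 30 = 95
  USB stick 3: 60 + 20 + 20 = 100
  USB stick 4: 60 + 15 + 10 = 85
  USB stick 5: 60 = 60
  USB stick 6: 55 = 55
This matches the lower bound, so 6 is optimal.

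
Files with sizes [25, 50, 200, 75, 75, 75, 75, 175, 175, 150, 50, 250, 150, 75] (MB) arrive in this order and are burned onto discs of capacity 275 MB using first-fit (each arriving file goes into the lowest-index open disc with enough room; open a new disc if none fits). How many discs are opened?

7

  25 → disc 1 (new)  [load 25/275]
  50 → disc 1  [load 75/275]
  200 → disc 1  [load 275/275]
  75 → disc 2 (new)  [load 75/275]
  75 → disc 2  [load 150/275]
  75 → disc 2  [load 225/275]
  75 → disc 3 (new)  [load 75/275]
  175 → disc 3  [load 250/275]
  175 → disc 4 (new)  [load 175/275]
  150 → disc 5 (new)  [load 150/275]
  50 → disc 2  [load 275/275]
  250 → disc 6 (new)  [load 250/275]
  150 → disc 7 (new)  [load 150/275]
  75 → disc 4  [load 250/275]
7 discs opened.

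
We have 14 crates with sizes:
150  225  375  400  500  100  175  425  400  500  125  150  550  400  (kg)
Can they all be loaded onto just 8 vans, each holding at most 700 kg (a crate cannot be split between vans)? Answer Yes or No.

Yes

A valid assignment using 8 vans:
  van 1: 550 + 150 = 700
  van 2: 500 + 175 = 675
  van 3: 500 + 150 = 650
  van 4: 425 + 225 = 650
  van 5: 400 + 125 + 100 = 625
  van 6: 400 = 400
  van 7: 400 = 400
  van 8: 375 = 375
Every load is within 700 kg, so 8 vans suffice.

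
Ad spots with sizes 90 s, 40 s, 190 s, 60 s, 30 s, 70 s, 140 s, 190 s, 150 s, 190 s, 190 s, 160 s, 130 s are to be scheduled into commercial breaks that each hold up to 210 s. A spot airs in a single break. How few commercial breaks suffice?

Total = 190 + 190 + 190 + 190 + 160 + 150 + 140 + 130 + 90 + 70 + 60 + 40 + 30 = 1630 s.
Lower bound: ⌈1630/210⌉ = 8 commercial breaks.
A packing using 9 commercial breaks:
  break 1: 190 = 190
  break 2: 190 = 190
  break 3: 190 = 190
  break 4: 190 = 190
  break 5: 160 + 40 = 200
  break 6: 150 + 60 = 210
  break 7: 140 + 70 = 210
  break 8: 130 + 30 = 160
  break 9: 90 = 90
No arrangement into 8 commercial breaks stays within capacity, so 9 is optimal.

9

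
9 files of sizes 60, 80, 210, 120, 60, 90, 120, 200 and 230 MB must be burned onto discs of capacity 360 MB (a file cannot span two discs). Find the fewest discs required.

4

Total = 230 + 210 + 200 + 120 + 120 + 90 + 80 + 60 + 60 = 1170 MB.
Lower bound: ⌈1170/360⌉ = 4 discs.
A packing using 4 discs:
  disc 1: 230 + 120 = 350
  disc 2: 210 + 120 = 330
  disc 3: 200 + 90 + 60 = 350
  disc 4: 80 + 60 = 140
This matches the lower bound, so 4 is optimal.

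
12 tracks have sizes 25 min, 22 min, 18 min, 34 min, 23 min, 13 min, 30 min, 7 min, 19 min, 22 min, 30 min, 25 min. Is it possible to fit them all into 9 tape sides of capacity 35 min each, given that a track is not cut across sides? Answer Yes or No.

No

Total = 268 min; ⌈268/35⌉ = 8.
10 tracks each exceed half the capacity and cannot share a side, forcing at least 10 tape sides.
At least 10 tape sides are required, but only 9 are allowed.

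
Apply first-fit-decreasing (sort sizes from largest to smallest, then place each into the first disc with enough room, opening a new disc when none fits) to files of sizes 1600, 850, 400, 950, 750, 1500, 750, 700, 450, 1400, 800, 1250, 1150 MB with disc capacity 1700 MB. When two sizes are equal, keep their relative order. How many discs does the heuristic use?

8

Sorted descending: 1600, 1500, 1400, 1250, 1150, 950, 850, 800, 750, 750, 700, 450, 400.
  1600 → disc 1 (new)  [load 1600/1700]
  1500 → disc 2 (new)  [load 1500/1700]
  1400 → disc 3 (new)  [load 1400/1700]
  1250 → disc 4 (new)  [load 1250/1700]
  1150 → disc 5 (new)  [load 1150/1700]
  950 → disc 6 (new)  [load 950/1700]
  850 → disc 7 (new)  [load 850/1700]
  800 → disc 7  [load 1650/1700]
  750 → disc 6  [load 1700/1700]
  750 → disc 8 (new)  [load 750/1700]
  700 → disc 8  [load 1450/1700]
  450 → disc 4  [load 1700/1700]
  400 → disc 5  [load 1550/1700]
8 discs opened.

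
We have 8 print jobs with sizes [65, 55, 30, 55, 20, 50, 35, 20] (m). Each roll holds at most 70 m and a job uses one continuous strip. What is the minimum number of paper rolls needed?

Total = 65 + 55 + 55 + 50 + 35 + 30 + 20 + 20 = 330 m.
Lower bound: ⌈330/70⌉ = 5 paper rolls.
A packing using 6 paper rolls:
  roll 1: 65 = 65
  roll 2: 55 = 55
  roll 3: 55 = 55
  roll 4: 50 + 20 = 70
  roll 5: 35 + 30 = 65
  roll 6: 20 = 20
No arrangement into 5 paper rolls stays within capacity, so 6 is optimal.

6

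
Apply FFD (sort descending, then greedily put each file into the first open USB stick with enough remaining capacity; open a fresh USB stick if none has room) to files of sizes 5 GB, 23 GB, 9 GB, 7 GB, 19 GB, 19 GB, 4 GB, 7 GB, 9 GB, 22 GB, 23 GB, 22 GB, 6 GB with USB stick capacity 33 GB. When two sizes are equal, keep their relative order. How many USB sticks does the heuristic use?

6

Sorted descending: 23, 23, 22, 22, 19, 19, 9, 9, 7, 7, 6, 5, 4.
  23 → USB stick 1 (new)  [load 23/33]
  23 → USB stick 2 (new)  [load 23/33]
  22 → USB stick 3 (new)  [load 22/33]
  22 → USB stick 4 (new)  [load 22/33]
  19 → USB stick 5 (new)  [load 19/33]
  19 → USB stick 6 (new)  [load 19/33]
  9 → USB stick 1  [load 32/33]
  9 → USB stick 2  [load 32/33]
  7 → USB stick 3  [load 29/33]
  7 → USB stick 4  [load 29/33]
  6 → USB stick 5  [load 25/33]
  5 → USB stick 5  [load 30/33]
  4 → USB stick 3  [load 33/33]
6 USB sticks opened.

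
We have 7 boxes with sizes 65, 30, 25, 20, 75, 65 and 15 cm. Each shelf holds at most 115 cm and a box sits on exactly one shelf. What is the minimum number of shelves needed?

Total = 75 + 65 + 65 + 30 + 25 + 20 + 15 = 295 cm.
Lower bound: ⌈295/115⌉ = 3 shelves.
A packing using 3 shelves:
  shelf 1: 75 + 30 = 105
  shelf 2: 65 + 25 + 20 = 110
  shelf 3: 65 + 15 = 80
This matches the lower bound, so 3 is optimal.

3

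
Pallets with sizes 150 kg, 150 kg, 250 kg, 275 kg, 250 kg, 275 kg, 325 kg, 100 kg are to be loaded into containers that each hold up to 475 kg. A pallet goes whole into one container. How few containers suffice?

5

Total = 325 + 275 + 275 + 250 + 250 + 150 + 150 + 100 = 1775 kg.
Lower bound: ⌈1775/475⌉ = 4 containers.
Also, 5 pallets each exceed 475/2 kg, and no two of those can share a container, so at least 5 containers are needed.
A packing using 5 containers:
  container 1: 325 + 150 = 475
  container 2: 275 + 150 = 425
  container 3: 275 + 100 = 375
  container 4: 250 = 250
  container 5: 250 = 250
This matches the lower bound, so 5 is optimal.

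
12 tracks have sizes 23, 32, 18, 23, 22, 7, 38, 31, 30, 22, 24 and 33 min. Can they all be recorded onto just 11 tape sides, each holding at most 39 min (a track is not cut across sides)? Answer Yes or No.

A valid assignment using 11 tape sides:
  side 1: 38 = 38
  side 2: 33 = 33
  side 3: 32 + 7 = 39
  side 4: 31 = 31
  side 5: 30 = 30
  side 6: 24 = 24
  side 7: 23 = 23
  side 8: 23 = 23
  side 9: 22 = 22
  side 10: 22 = 22
  side 11: 18 = 18
Every load is within 39 min, so 11 tape sides suffice.

Yes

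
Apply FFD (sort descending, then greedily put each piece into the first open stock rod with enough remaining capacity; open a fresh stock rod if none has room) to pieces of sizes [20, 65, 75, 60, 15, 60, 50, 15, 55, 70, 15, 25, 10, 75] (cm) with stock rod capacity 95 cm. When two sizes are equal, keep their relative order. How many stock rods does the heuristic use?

8

Sorted descending: 75, 75, 70, 65, 60, 60, 55, 50, 25, 20, 15, 15, 15, 10.
  75 → stock rod 1 (new)  [load 75/95]
  75 → stock rod 2 (new)  [load 75/95]
  70 → stock rod 3 (new)  [load 70/95]
  65 → stock rod 4 (new)  [load 65/95]
  60 → stock rod 5 (new)  [load 60/95]
  60 → stock rod 6 (new)  [load 60/95]
  55 → stock rod 7 (new)  [load 55/95]
  50 → stock rod 8 (new)  [load 50/95]
  25 → stock rod 3  [load 95/95]
  20 → stock rod 1  [load 95/95]
  15 → stock rod 2  [load 90/95]
  15 → stock rod 4  [load 80/95]
  15 → stock rod 4  [load 95/95]
  10 → stock rod 5  [load 70/95]
8 stock rods opened.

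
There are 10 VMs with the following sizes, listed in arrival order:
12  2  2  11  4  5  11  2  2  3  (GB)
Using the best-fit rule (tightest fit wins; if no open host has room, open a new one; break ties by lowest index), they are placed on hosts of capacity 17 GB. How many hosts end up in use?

  12 → host 1 (new)  [load 12/17]
  2 → host 1  [load 14/17]
  2 → host 1  [load 16/17]
  11 → host 2 (new)  [load 11/17]
  4 → host 2  [load 15/17]
  5 → host 3 (new)  [load 5/17]
  11 → host 3  [load 16/17]
  2 → host 2  [load 17/17]
  2 → host 4 (new)  [load 2/17]
  3 → host 4  [load 5/17]
4 hosts opened.

4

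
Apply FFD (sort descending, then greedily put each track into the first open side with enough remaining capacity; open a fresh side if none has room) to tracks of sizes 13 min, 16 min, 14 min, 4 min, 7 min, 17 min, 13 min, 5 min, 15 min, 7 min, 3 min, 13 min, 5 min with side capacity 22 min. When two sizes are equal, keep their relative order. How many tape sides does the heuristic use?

Sorted descending: 17, 16, 15, 14, 13, 13, 13, 7, 7, 5, 5, 4, 3.
  17 → side 1 (new)  [load 17/22]
  16 → side 2 (new)  [load 16/22]
  15 → side 3 (new)  [load 15/22]
  14 → side 4 (new)  [load 14/22]
  13 → side 5 (new)  [load 13/22]
  13 → side 6 (new)  [load 13/22]
  13 → side 7 (new)  [load 13/22]
  7 → side 3  [load 22/22]
  7 → side 4  [load 21/22]
  5 → side 1  [load 22/22]
  5 → side 2  [load 21/22]
  4 → side 5  [load 17/22]
  3 → side 5  [load 20/22]
7 tape sides opened.

7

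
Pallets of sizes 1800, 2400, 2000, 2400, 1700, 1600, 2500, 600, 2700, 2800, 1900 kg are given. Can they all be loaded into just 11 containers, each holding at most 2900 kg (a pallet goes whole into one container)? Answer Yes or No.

A valid assignment using 10 containers:
  container 1: 2800 = 2800
  container 2: 2700 = 2700
  container 3: 2500 = 2500
  container 4: 2400 = 2400
  container 5: 2400 = 2400
  container 6: 2000 + 600 = 2600
  container 7: 1900 = 1900
  container 8: 1800 = 1800
  container 9: 1700 = 1700
  container 10: 1600 = 1600
That uses only 10 ≤ 11, so 11 containers are enough.

Yes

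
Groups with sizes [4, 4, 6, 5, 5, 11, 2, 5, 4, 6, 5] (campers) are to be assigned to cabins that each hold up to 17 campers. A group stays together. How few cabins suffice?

4

Total = 11 + 6 + 6 + 5 + 5 + 5 + 5 + 4 + 4 + 4 + 2 = 57 campers.
Lower bound: ⌈57/17⌉ = 4 cabins.
A packing using 4 cabins:
  cabin 1: 11 + 6 = 17
  cabin 2: 6 + 5 + 5 = 16
  cabin 3: 5 + 5 + 4 + 2 = 16
  cabin 4: 4 + 4 = 8
This matches the lower bound, so 4 is optimal.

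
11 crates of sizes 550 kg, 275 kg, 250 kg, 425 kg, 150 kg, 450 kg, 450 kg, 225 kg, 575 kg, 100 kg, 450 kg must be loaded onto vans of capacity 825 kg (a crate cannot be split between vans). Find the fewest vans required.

6

Total = 575 + 550 + 450 + 450 + 450 + 425 + 275 + 250 + 225 + 150 + 100 = 3900 kg.
Lower bound: ⌈3900/825⌉ = 5 vans.
Also, 6 crates each exceed 825/2 kg, and no two of those can share a van, so at least 6 vans are needed.
A packing using 6 vans:
  van 1: 575 + 250 = 825
  van 2: 550 + 275 = 825
  van 3: 450 + 225 + 150 = 825
  van 4: 450 + 100 = 550
  van 5: 450 = 450
  van 6: 425 = 425
This matches the lower bound, so 6 is optimal.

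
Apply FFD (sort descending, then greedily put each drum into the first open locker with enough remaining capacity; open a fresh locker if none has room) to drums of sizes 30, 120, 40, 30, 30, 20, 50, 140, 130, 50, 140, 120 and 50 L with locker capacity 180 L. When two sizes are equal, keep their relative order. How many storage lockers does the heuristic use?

Sorted descending: 140, 140, 130, 120, 120, 50, 50, 50, 40, 30, 30, 30, 20.
  140 → locker 1 (new)  [load 140/180]
  140 → locker 2 (new)  [load 140/180]
  130 → locker 3 (new)  [load 130/180]
  120 → locker 4 (new)  [load 120/180]
  120 → locker 5 (new)  [load 120/180]
  50 → locker 3  [load 180/180]
  50 → locker 4  [load 170/180]
  50 → locker 5  [load 170/180]
  40 → locker 1  [load 180/180]
  30 → locker 2  [load 170/180]
  30 → locker 6 (new)  [load 30/180]
  30 → locker 6  [load 60/180]
  20 → locker 6  [load 80/180]
6 storage lockers opened.

6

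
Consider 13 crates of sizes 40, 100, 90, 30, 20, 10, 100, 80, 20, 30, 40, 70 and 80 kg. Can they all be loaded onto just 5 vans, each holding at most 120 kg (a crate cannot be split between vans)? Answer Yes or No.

Total = 710 kg; ⌈710/120⌉ = 6.
At least 6 vans are required, but only 5 are allowed.

No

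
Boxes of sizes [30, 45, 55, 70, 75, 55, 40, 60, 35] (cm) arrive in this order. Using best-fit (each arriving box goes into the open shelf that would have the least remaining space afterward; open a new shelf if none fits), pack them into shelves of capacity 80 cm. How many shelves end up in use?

  30 → shelf 1 (new)  [load 30/80]
  45 → shelf 1  [load 75/80]
  55 → shelf 2 (new)  [load 55/80]
  70 → shelf 3 (new)  [load 70/80]
  75 → shelf 4 (new)  [load 75/80]
  55 → shelf 5 (new)  [load 55/80]
  40 → shelf 6 (new)  [load 40/80]
  60 → shelf 7 (new)  [load 60/80]
  35 → shelf 6  [load 75/80]
7 shelves opened.

7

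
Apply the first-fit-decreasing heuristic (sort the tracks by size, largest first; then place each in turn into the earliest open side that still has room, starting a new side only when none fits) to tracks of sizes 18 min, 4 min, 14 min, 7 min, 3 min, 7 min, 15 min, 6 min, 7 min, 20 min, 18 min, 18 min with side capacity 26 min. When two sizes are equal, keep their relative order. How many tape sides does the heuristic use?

Sorted descending: 20, 18, 18, 18, 15, 14, 7, 7, 7, 6, 4, 3.
  20 → side 1 (new)  [load 20/26]
  18 → side 2 (new)  [load 18/26]
  18 → side 3 (new)  [load 18/26]
  18 → side 4 (new)  [load 18/26]
  15 → side 5 (new)  [load 15/26]
  14 → side 6 (new)  [load 14/26]
  7 → side 2  [load 25/26]
  7 → side 3  [load 25/26]
  7 → side 4  [load 25/26]
  6 → side 1  [load 26/26]
  4 → side 5  [load 19/26]
  3 → side 5  [load 22/26]
6 tape sides opened.

6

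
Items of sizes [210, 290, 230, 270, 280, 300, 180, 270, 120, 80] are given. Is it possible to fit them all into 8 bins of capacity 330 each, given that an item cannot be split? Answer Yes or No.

A valid assignment using 8 bins:
  bin 1: 300 = 300
  bin 2: 290 = 290
  bin 3: 280 = 280
  bin 4: 270 = 270
  bin 5: 270 = 270
  bin 6: 230 + 80 = 310
  bin 7: 210 + 120 = 330
  bin 8: 180 = 180
Every load is within 330, so 8 bins suffice.

Yes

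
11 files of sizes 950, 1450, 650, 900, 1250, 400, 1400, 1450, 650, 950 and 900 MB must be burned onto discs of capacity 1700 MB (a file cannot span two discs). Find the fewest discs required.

8

Total = 1450 + 1450 + 1400 + 1250 + 950 + 950 + 900 + 900 + 650 + 650 + 400 = 10950 MB.
Lower bound: ⌈10950/1700⌉ = 7 discs.
Also, 8 files each exceed 850 MB, and no two of those can share a disc, so at least 8 discs are needed.
A packing using 8 discs:
  disc 1: 1450 = 1450
  disc 2: 1450 = 1450
  disc 3: 1400 = 1400
  disc 4: 1250 + 400 = 1650
  disc 5: 950 + 650 = 1600
  disc 6: 950 + 650 = 1600
  disc 7: 900 = 900
  disc 8: 900 = 900
This matches the lower bound, so 8 is optimal.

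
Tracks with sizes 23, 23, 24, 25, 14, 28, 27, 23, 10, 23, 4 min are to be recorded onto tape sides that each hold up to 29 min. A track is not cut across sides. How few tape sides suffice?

Total = 28 + 27 + 25 + 24 + 23 + 23 + 23 + 23 + 14 + 10 + 4 = 224 min.
Lower bound: ⌈224/29⌉ = 8 tape sides.
A packing using 9 tape sides:
  side 1: 28 = 28
  side 2: 27 = 27
  side 3: 25 + 4 = 29
  side 4: 24 = 24
  side 5: 23 = 23
  side 6: 23 = 23
  side 7: 23 = 23
  side 8: 23 = 23
  side 9: 14 + 10 = 24
No arrangement into 8 tape sides stays within capacity, so 9 is optimal.

9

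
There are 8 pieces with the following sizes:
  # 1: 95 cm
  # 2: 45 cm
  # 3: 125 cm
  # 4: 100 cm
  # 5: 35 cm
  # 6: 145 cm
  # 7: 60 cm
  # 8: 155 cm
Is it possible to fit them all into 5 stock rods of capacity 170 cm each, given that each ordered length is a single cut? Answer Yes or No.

A valid assignment using 5 stock rods:
  stock rod 1: 155 = 155
  stock rod 2: 145 = 145
  stock rod 3: 125 + 45 = 170
  stock rod 4: 100 + 60 = 160
  stock rod 5: 95 + 35 = 130
Every load is within 170 cm, so 5 stock rods suffice.

Yes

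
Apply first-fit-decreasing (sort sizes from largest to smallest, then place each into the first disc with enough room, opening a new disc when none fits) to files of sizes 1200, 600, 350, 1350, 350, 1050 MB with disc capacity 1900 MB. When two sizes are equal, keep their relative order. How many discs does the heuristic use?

3

Sorted descending: 1350, 1200, 1050, 600, 350, 350.
  1350 → disc 1 (new)  [load 1350/1900]
  1200 → disc 2 (new)  [load 1200/1900]
  1050 → disc 3 (new)  [load 1050/1900]
  600 → disc 2  [load 1800/1900]
  350 → disc 1  [load 1700/1900]
  350 → disc 3  [load 1400/1900]
3 discs opened.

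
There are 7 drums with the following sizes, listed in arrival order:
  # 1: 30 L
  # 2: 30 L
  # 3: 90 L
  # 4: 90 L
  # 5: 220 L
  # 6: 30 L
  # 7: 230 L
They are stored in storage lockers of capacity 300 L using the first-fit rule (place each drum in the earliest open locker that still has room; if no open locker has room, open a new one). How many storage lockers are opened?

  30 → locker 1 (new)  [load 30/300]
  30 → locker 1  [load 60/300]
  90 → locker 1  [load 150/300]
  90 → locker 1  [load 240/300]
  220 → locker 2 (new)  [load 220/300]
  30 → locker 1  [load 270/300]
  230 → locker 3 (new)  [load 230/300]
3 storage lockers opened.

3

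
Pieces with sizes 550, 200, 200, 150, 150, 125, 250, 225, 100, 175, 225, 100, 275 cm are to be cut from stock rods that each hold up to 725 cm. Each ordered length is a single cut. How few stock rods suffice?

Total = 550 + 275 + 250 + 225 + 225 + 200 + 200 + 175 + 150 + 150 + 125 + 100 + 100 = 2725 cm.
Lower bound: ⌈2725/725⌉ = 4 stock rods.
A packing using 4 stock rods:
  stock rod 1: 550 + 175 = 725
  stock rod 2: 275 + 250 + 200 = 725
  stock rod 3: 225 + 225 + 200 = 650
  stock rod 4: 150 + 150 + 125 + 100 + 100 = 625
This matches the lower bound, so 4 is optimal.

4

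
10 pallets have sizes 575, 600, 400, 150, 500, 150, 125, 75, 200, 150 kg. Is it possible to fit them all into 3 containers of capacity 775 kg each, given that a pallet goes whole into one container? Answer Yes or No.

Total = 2925 kg; ⌈2925/775⌉ = 4.
At least 4 containers are required, but only 3 are allowed.

No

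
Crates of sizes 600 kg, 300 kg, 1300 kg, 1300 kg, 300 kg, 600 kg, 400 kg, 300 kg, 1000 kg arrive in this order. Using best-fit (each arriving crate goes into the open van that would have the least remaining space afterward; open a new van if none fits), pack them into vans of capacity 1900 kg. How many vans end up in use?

4

  600 → van 1 (new)  [load 600/1900]
  300 → van 1  [load 900/1900]
  1300 → van 2 (new)  [load 1300/1900]
  1300 → van 3 (new)  [load 1300/1900]
  300 → van 2  [load 1600/1900]
  600 → van 3  [load 1900/1900]
  400 → van 1  [load 1300/1900]
  300 → van 2  [load 1900/1900]
  1000 → van 4 (new)  [load 1000/1900]
4 vans opened.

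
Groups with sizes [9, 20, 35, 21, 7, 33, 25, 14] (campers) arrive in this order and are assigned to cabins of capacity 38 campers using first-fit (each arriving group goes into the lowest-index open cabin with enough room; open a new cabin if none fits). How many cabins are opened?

  9 → cabin 1 (new)  [load 9/38]
  20 → cabin 1  [load 29/38]
  35 → cabin 2 (new)  [load 35/38]
  21 → cabin 3 (new)  [load 21/38]
  7 → cabin 1  [load 36/38]
  33 → cabin 4 (new)  [load 33/38]
  25 → cabin 5 (new)  [load 25/38]
  14 → cabin 3  [load 35/38]
5 cabins opened.

5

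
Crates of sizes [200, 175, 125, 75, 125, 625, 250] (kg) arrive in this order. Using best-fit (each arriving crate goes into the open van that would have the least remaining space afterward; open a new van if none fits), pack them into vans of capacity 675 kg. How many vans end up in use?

  200 → van 1 (new)  [load 200/675]
  175 → van 1  [load 375/675]
  125 → van 1  [load 500/675]
  75 → van 1  [load 575/675]
  125 → van 2 (new)  [load 125/675]
  625 → van 3 (new)  [load 625/675]
  250 → van 2  [load 375/675]
3 vans opened.

3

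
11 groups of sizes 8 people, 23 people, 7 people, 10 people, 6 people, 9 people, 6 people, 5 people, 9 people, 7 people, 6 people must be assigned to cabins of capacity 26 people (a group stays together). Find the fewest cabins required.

4

Total = 23 + 10 + 9 + 9 + 8 + 7 + 7 + 6 + 6 + 6 + 5 = 96 people.
Lower bound: ⌈96/26⌉ = 4 cabins.
A packing using 4 cabins:
  cabin 1: 23 = 23
  cabin 2: 10 + 9 + 7 = 26
  cabin 3: 9 + 8 + 7 = 24
  cabin 4: 6 + 6 + 6 + 5 = 23
This matches the lower bound, so 4 is optimal.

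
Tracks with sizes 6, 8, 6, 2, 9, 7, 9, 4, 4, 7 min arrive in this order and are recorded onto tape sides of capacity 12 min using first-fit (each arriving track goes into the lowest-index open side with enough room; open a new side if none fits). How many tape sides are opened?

6

  6 → side 1 (new)  [load 6/12]
  8 → side 2 (new)  [load 8/12]
  6 → side 1  [load 12/12]
  2 → side 2  [load 10/12]
  9 → side 3 (new)  [load 9/12]
  7 → side 4 (new)  [load 7/12]
  9 → side 5 (new)  [load 9/12]
  4 → side 4  [load 11/12]
  4 → side 6 (new)  [load 4/12]
  7 → side 6  [load 11/12]
6 tape sides opened.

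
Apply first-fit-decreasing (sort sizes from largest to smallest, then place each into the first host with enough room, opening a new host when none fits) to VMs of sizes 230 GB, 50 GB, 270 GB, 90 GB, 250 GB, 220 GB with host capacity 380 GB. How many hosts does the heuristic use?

Sorted descending: 270, 250, 230, 220, 90, 50.
  270 → host 1 (new)  [load 270/380]
  250 → host 2 (new)  [load 250/380]
  230 → host 3 (new)  [load 230/380]
  220 → host 4 (new)  [load 220/380]
  90 → host 1  [load 360/380]
  50 → host 2  [load 300/380]
4 hosts opened.

4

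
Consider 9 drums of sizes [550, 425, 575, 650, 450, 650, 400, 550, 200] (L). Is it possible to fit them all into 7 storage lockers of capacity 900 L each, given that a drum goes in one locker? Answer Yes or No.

A valid assignment using 7 storage lockers:
  locker 1: 650 + 200 = 850
  locker 2: 650 = 650
  locker 3: 575 = 575
  locker 4: 550 = 550
  locker 5: 550 = 550
  locker 6: 450 + 425 = 875
  locker 7: 400 = 400
Every load is within 900 L, so 7 storage lockers suffice.

Yes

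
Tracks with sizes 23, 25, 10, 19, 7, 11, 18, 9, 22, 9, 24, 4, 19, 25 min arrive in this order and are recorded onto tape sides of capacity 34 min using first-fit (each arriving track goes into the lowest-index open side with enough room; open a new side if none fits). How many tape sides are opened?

  23 → side 1 (new)  [load 23/34]
  25 → side 2 (new)  [load 25/34]
  10 → side 1  [load 33/34]
  19 → side 3 (new)  [load 19/34]
  7 → side 2  [load 32/34]
  11 → side 3  [load 30/34]
  18 → side 4 (new)  [load 18/34]
  9 → side 4  [load 27/34]
  22 → side 5 (new)  [load 22/34]
  9 → side 5  [load 31/34]
  24 → side 6 (new)  [load 24/34]
  4 → side 3  [load 34/34]
  19 → side 7 (new)  [load 19/34]
  25 → side 8 (new)  [load 25/34]
8 tape sides opened.

8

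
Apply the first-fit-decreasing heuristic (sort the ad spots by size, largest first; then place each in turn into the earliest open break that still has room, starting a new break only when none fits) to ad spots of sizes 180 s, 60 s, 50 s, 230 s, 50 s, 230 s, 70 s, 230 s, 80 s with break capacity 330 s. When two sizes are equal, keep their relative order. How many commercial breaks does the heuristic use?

Sorted descending: 230, 230, 230, 180, 80, 70, 60, 50, 50.
  230 → break 1 (new)  [load 230/330]
  230 → break 2 (new)  [load 230/330]
  230 → break 3 (new)  [load 230/330]
  180 → break 4 (new)  [load 180/330]
  80 → break 1  [load 310/330]
  70 → break 2  [load 300/330]
  60 → break 3  [load 290/330]
  50 → break 4  [load 230/330]
  50 → break 4  [load 280/330]
4 commercial breaks opened.

4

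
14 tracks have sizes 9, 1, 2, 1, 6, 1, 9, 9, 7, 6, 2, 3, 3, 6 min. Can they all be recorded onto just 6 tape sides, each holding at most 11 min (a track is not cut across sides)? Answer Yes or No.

No

Total = 65 min; ⌈65/11⌉ = 6.
7 tracks each exceed half the capacity and cannot share a side, forcing at least 7 tape sides.
At least 7 tape sides are required, but only 6 are allowed.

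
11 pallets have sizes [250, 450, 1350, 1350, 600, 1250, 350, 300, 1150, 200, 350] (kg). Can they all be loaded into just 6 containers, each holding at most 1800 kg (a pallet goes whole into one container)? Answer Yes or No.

Yes

A valid assignment using 5 containers:
  container 1: 1350 + 450 = 1800
  container 2: 1350 + 350 = 1700
  container 3: 1250 + 350 + 200 = 1800
  container 4: 1150 + 600 = 1750
  container 5: 300 + 250 = 550
That uses only 5 ≤ 6, so 6 containers are enough.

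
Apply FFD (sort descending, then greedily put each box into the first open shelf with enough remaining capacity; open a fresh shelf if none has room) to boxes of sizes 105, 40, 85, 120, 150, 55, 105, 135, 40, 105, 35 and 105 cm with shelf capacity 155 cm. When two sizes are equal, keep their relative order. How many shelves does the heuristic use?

8

Sorted descending: 150, 135, 120, 105, 105, 105, 105, 85, 55, 40, 40, 35.
  150 → shelf 1 (new)  [load 150/155]
  135 → shelf 2 (new)  [load 135/155]
  120 → shelf 3 (new)  [load 120/155]
  105 → shelf 4 (new)  [load 105/155]
  105 → shelf 5 (new)  [load 105/155]
  105 → shelf 6 (new)  [load 105/155]
  105 → shelf 7 (new)  [load 105/155]
  85 → shelf 8 (new)  [load 85/155]
  55 → shelf 8  [load 140/155]
  40 → shelf 4  [load 145/155]
  40 → shelf 5  [load 145/155]
  35 → shelf 3  [load 155/155]
8 shelves opened.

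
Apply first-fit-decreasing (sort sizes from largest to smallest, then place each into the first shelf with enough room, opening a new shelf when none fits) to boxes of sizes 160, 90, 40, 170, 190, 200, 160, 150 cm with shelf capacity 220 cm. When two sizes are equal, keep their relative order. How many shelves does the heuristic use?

Sorted descending: 200, 190, 170, 160, 160, 150, 90, 40.
  200 → shelf 1 (new)  [load 200/220]
  190 → shelf 2 (new)  [load 190/220]
  170 → shelf 3 (new)  [load 170/220]
  160 → shelf 4 (new)  [load 160/220]
  160 → shelf 5 (new)  [load 160/220]
  150 → shelf 6 (new)  [load 150/220]
  90 → shelf 7 (new)  [load 90/220]
  40 → shelf 3  [load 210/220]
7 shelves opened.

7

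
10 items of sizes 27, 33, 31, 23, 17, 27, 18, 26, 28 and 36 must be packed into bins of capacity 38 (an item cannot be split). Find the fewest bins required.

Total = 36 + 33 + 31 + 28 + 27 + 27 + 26 + 23 + 18 + 17 = 266.
Lower bound: ⌈266/38⌉ = 7 bins.
Also, 8 items each exceed 19, and no two of those can share a bin, so at least 8 bins are needed.
A packing using 9 bins:
  bin 1: 36 = 36
  bin 2: 33 = 33
  bin 3: 31 = 31
  bin 4: 28 = 28
  bin 5: 27 = 27
  bin 6: 27 = 27
  bin 7: 26 = 26
  bin 8: 23 = 23
  bin 9: 18 + 17 = 35
No arrangement into 8 bins stays within capacity, so 9 is optimal.

9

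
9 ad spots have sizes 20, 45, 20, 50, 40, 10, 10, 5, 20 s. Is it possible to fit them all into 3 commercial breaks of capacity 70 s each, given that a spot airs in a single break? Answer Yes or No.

No

Total = 220 s; ⌈220/70⌉ = 4.
At least 4 commercial breaks are required, but only 3 are allowed.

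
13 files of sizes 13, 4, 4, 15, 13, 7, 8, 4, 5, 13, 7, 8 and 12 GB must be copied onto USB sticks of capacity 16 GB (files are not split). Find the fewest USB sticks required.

Total = 15 + 13 + 13 + 13 + 12 + 8 + 8 + 7 + 7 + 5 + 4 + 4 + 4 = 113 GB.
Lower bound: ⌈113/16⌉ = 8 USB sticks.
A packing using 8 USB sticks:
  USB stick 1: 15 = 15
  USB stick 2: 13 = 13
  USB stick 3: 13 = 13
  USB stick 4: 13 = 13
  USB stick 5: 12 + 4 = 16
  USB stick 6: 8 + 8 = 16
  USB stick 7: 7 + 7 = 14
  USB stick 8: 5 + 4 + 4 = 13
This matches the lower bound, so 8 is optimal.

8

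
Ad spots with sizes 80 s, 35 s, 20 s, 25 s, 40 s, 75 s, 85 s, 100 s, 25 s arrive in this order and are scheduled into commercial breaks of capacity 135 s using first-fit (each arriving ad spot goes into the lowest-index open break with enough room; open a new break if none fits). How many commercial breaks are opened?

  80 → break 1 (new)  [load 80/135]
  35 → break 1  [load 115/135]
  20 → break 1  [load 135/135]
  25 → break 2 (new)  [load 25/135]
  40 → break 2  [load 65/135]
  75 → break 3 (new)  [load 75/135]
  85 → break 4 (new)  [load 85/135]
  100 → break 5 (new)  [load 100/135]
  25 → break 2  [load 90/135]
5 commercial breaks opened.

5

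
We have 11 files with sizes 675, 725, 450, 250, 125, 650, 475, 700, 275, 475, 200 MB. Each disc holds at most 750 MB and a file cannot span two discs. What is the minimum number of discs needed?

Total = 725 + 700 + 675 + 650 + 475 + 475 + 450 + 275 + 250 + 200 + 125 = 5000 MB.
Lower bound: ⌈5000/750⌉ = 7 discs.
A packing using 8 discs:
  disc 1: 725 = 725
  disc 2: 700 = 700
  disc 3: 675 = 675
  disc 4: 650 = 650
  disc 5: 475 + 275 = 750
  disc 6: 475 + 250 = 725
  disc 7: 450 + 200 = 650
  disc 8: 125 = 125
No arrangement into 7 discs stays within capacity, so 8 is optimal.

8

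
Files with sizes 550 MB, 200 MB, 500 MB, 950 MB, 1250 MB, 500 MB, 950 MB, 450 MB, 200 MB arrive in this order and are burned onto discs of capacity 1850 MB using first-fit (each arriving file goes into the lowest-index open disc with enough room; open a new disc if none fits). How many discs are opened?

  550 → disc 1 (new)  [load 550/1850]
  200 → disc 1  [load 750/1850]
  500 → disc 1  [load 1250/1850]
  950 → disc 2 (new)  [load 950/1850]
  1250 → disc 3 (new)  [load 1250/1850]
  500 → disc 1  [load 1750/1850]
  950 → disc 4 (new)  [load 950/1850]
  450 → disc 2  [load 1400/1850]
  200 → disc 2  [load 1600/1850]
4 discs opened.

4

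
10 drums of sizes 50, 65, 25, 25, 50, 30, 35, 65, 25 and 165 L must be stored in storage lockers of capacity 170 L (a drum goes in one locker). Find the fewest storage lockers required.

Total = 165 + 65 + 65 + 50 + 50 + 35 + 30 + 25 + 25 + 25 = 535 L.
Lower bound: ⌈535/170⌉ = 4 storage lockers.
A packing using 4 storage lockers:
  locker 1: 165 = 165
  locker 2: 65 + 65 + 35 = 165
  locker 3: 50 + 50 + 30 + 25 = 155
  locker 4: 25 + 25 = 50
This matches the lower bound, so 4 is optimal.

4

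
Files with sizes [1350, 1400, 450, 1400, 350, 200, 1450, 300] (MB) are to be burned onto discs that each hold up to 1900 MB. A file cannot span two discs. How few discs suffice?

Total = 1450 + 1400 + 1400 + 1350 + 450 + 350 + 300 + 200 = 6900 MB.
Lower bound: ⌈6900/1900⌉ = 4 discs.
A packing using 4 discs:
  disc 1: 1450 + 450 = 1900
  disc 2: 1400 + 350 = 1750
  disc 3: 1400 + 300 + 200 = 1900
  disc 4: 1350 = 1350
This matches the lower bound, so 4 is optimal.

4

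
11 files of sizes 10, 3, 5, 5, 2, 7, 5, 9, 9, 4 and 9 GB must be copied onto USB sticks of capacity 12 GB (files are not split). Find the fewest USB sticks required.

Total = 10 + 9 + 9 + 9 + 7 + 5 + 5 + 5 + 4 + 3 + 2 = 68 GB.
Lower bound: ⌈68/12⌉ = 6 USB sticks.
A packing using 7 USB sticks:
  USB stick 1: 10 + 2 = 12
  USB stick 2: 9 + 3 = 12
  USB stick 3: 9 = 9
  USB stick 4: 9 = 9
  USB stick 5: 7 + 5 = 12
  USB stick 6: 5 + 5 = 10
  USB stick 7: 4 = 4
No arrangement into 6 USB sticks stays within capacity, so 7 is optimal.

7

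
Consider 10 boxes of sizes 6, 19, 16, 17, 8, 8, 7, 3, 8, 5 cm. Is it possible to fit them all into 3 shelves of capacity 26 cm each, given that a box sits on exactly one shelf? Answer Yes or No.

Total = 97 cm; ⌈97/26⌉ = 4.
At least 4 shelves are required, but only 3 are allowed.

No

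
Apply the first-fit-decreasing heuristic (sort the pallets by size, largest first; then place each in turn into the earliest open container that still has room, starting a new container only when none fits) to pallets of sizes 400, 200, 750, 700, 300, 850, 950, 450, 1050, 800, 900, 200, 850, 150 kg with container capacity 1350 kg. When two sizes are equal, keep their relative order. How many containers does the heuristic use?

Sorted descending: 1050, 950, 900, 850, 850, 800, 750, 700, 450, 400, 300, 200, 200, 150.
  1050 → container 1 (new)  [load 1050/1350]
  950 → container 2 (new)  [load 950/1350]
  900 → container 3 (new)  [load 900/1350]
  850 → container 4 (new)  [load 850/1350]
  850 → container 5 (new)  [load 850/1350]
  800 → container 6 (new)  [load 800/1350]
  750 → container 7 (new)  [load 750/1350]
  700 → container 8 (new)  [load 700/1350]
  450 → container 3  [load 1350/1350]
  400 → container 2  [load 1350/1350]
  300 → container 1  [load 1350/1350]
  200 → container 4  [load 1050/1350]
  200 → container 4  [load 1250/1350]
  150 → container 5  [load 1000/1350]
8 containers opened.

8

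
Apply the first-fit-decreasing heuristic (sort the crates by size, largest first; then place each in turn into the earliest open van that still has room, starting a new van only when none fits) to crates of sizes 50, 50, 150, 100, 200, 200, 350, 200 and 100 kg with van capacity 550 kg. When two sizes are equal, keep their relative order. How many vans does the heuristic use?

Sorted descending: 350, 200, 200, 200, 150, 100, 100, 50, 50.
  350 → van 1 (new)  [load 350/550]
  200 → van 1  [load 550/550]
  200 → van 2 (new)  [load 200/550]
  200 → van 2  [load 400/550]
  150 → van 2  [load 550/550]
  100 → van 3 (new)  [load 100/550]
  100 → van 3  [load 200/550]
  50 → van 3  [load 250/550]
  50 → van 3  [load 300/550]
3 vans opened.

3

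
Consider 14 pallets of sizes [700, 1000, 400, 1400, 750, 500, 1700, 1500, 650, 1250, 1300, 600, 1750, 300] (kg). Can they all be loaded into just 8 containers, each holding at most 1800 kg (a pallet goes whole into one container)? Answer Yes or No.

Total = 13800 kg; ⌈13800/1800⌉ = 8.
The bound of 8 does not rule out 8, but exhaustive search shows no assignment into 8 containers of capacity 1800 kg exists — the minimum is 9.

No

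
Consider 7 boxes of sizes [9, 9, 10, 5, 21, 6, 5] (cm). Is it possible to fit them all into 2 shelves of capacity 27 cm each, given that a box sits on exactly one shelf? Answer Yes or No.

Total = 65 cm; ⌈65/27⌉ = 3.
At least 3 shelves are required, but only 2 are allowed.

No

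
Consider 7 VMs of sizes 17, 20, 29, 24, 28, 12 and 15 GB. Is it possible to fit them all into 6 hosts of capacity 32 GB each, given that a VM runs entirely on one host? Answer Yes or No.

Yes

A valid assignment using 5 hosts:
  host 1: 29 = 29
  host 2: 28 = 28
  host 3: 24 = 24
  host 4: 20 + 12 = 32
  host 5: 17 + 15 = 32
That uses only 5 ≤ 6, so 6 hosts are enough.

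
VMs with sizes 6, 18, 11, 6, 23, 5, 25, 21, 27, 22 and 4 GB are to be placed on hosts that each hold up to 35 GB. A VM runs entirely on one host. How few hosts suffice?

6

Total = 27 + 25 + 23 + 22 + 21 + 18 + 11 + 6 + 6 + 5 + 4 = 168 GB.
Lower bound: ⌈168/35⌉ = 5 hosts.
Also, 6 VMs each exceed 35/2 GB, and no two of those can share a host, so at least 6 hosts are needed.
A packing using 6 hosts:
  host 1: 27 + 6 = 33
  host 2: 25 + 6 + 4 = 35
  host 3: 23 + 11 = 34
  host 4: 22 + 5 = 27
  host 5: 21 = 21
  host 6: 18 = 18
This matches the lower bound, so 6 is optimal.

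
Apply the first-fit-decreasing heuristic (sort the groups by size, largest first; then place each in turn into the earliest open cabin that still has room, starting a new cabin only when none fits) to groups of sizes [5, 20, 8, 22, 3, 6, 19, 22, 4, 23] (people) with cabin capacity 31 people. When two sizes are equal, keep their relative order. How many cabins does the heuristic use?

5

Sorted descending: 23, 22, 22, 20, 19, 8, 6, 5, 4, 3.
  23 → cabin 1 (new)  [load 23/31]
  22 → cabin 2 (new)  [load 22/31]
  22 → cabin 3 (new)  [load 22/31]
  20 → cabin 4 (new)  [load 20/31]
  19 → cabin 5 (new)  [load 19/31]
  8 → cabin 1  [load 31/31]
  6 → cabin 2  [load 28/31]
  5 → cabin 3  [load 27/31]
  4 → cabin 3  [load 31/31]
  3 → cabin 2  [load 31/31]
5 cabins opened.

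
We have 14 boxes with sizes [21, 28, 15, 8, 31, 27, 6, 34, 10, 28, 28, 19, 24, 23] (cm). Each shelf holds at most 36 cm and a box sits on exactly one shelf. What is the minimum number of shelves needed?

10

Total = 34 + 31 + 28 + 28 + 28 + 27 + 24 + 23 + 21 + 19 + 15 + 10 + 8 + 6 = 302 cm.
Lower bound: ⌈302/36⌉ = 9 shelves.
Also, 10 boxes each exceed 18 cm, and no two of those can share a shelf, so at least 10 shelves are needed.
A packing using 10 shelves:
  shelf 1: 34 = 34
  shelf 2: 31 = 31
  shelf 3: 28 + 8 = 36
  shelf 4: 28 + 6 = 34
  shelf 5: 28 = 28
  shelf 6: 27 = 27
  shelf 7: 24 + 10 = 34
  shelf 8: 23 = 23
  shelf 9: 21 + 15 = 36
  shelf 10: 19 = 19
This matches the lower bound, so 10 is optimal.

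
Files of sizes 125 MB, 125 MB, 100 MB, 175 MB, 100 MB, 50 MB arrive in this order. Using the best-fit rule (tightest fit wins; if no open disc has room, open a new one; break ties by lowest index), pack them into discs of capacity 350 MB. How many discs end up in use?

2

  125 → disc 1 (new)  [load 125/350]
  125 → disc 1  [load 250/350]
  100 → disc 1  [load 350/350]
  175 → disc 2 (new)  [load 175/350]
  100 → disc 2  [load 275/350]
  50 → disc 2  [load 325/350]
2 discs opened.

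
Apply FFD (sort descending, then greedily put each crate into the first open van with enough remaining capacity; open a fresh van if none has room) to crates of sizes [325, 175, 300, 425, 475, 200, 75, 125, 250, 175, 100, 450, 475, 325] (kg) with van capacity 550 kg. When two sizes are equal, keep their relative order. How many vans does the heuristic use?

Sorted descending: 475, 475, 450, 425, 325, 325, 300, 250, 200, 175, 175, 125, 100, 75.
  475 → van 1 (new)  [load 475/550]
  475 → van 2 (new)  [load 475/550]
  450 → van 3 (new)  [load 450/550]
  425 → van 4 (new)  [load 425/550]
  325 → van 5 (new)  [load 325/550]
  325 → van 6 (new)  [load 325/550]
  300 → van 7 (new)  [load 300/550]
  250 → van 7  [load 550/550]
  200 → van 5  [load 525/550]
  175 → van 6  [load 500/550]
  175 → van 8 (new)  [load 175/550]
  125 → van 4  [load 550/550]
  100 → van 3  [load 550/550]
  75 → van 1  [load 550/550]
8 vans opened.

8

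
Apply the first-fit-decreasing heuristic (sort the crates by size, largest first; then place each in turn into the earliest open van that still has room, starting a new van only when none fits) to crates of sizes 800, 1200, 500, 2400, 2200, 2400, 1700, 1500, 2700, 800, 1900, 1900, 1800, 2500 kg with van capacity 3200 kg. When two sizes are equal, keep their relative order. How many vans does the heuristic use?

Sorted descending: 2700, 2500, 2400, 2400, 2200, 1900, 1900, 1800, 1700, 1500, 1200, 800, 800, 500.
  2700 → van 1 (new)  [load 2700/3200]
  2500 → van 2 (new)  [load 2500/3200]
  2400 → van 3 (new)  [load 2400/3200]
  2400 → van 4 (new)  [load 2400/3200]
  2200 → van 5 (new)  [load 2200/3200]
  1900 → van 6 (new)  [load 1900/3200]
  1900 → van 7 (new)  [load 1900/3200]
  1800 → van 8 (new)  [load 1800/3200]
  1700 → van 9 (new)  [load 1700/3200]
  1500 → van 9  [load 3200/3200]
  1200 → van 6  [load 3100/3200]
  800 → van 3  [load 3200/3200]
  800 → van 4  [load 3200/3200]
  500 → van 1  [load 3200/3200]
9 vans opened.

9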